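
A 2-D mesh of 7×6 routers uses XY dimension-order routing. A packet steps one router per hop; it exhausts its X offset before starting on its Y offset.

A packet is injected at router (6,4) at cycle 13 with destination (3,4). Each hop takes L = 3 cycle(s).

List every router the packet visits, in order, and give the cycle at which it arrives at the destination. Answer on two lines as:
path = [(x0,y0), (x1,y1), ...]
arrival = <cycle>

path = [(6,4), (5,4), (4,4), (3,4)]
arrival = 22

t=13: at (6,4)
t=16: at (5,4) after W
t=19: at (4,4) after W
t=22: at (3,4) after W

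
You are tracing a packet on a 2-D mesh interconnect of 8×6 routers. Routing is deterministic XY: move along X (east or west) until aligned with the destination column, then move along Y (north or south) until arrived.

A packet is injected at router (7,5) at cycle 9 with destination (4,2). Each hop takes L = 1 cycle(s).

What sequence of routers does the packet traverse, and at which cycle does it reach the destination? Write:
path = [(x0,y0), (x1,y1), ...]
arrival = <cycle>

path = [(7,5), (6,5), (5,5), (4,5), (4,4), (4,3), (4,2)]
arrival = 15

src (7,5)  cyc=9
W→(6,5)  cyc=10
W→(5,5)  cyc=11
W→(4,5)  cyc=12
S→(4,4)  cyc=13
S→(4,3)  cyc=14
S→(4,2)  cyc=15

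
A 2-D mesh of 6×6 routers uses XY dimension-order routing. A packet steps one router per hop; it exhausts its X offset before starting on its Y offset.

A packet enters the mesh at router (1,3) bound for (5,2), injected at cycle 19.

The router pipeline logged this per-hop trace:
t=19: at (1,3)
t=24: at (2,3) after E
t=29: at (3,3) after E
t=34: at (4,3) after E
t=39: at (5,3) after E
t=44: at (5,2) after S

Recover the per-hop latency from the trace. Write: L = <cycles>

L = 5

cyc[1] − cyc[0] = 24 − 19 = 5.
Each hop adds L, hence L = 5.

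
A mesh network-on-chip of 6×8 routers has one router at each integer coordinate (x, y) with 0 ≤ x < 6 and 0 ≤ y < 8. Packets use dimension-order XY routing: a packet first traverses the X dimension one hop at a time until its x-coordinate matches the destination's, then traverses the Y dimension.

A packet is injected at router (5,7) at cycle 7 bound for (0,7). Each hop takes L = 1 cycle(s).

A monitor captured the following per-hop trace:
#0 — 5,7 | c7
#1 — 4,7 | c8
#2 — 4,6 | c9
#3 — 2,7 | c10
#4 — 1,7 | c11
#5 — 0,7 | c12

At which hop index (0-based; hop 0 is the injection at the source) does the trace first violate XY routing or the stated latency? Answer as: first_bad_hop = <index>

[1] (-1,+0) / 1c ⇒ ok
[2] (+0,-1) / 1c ⇒ BAD: Y-move but x=4≠0

first_bad_hop = 2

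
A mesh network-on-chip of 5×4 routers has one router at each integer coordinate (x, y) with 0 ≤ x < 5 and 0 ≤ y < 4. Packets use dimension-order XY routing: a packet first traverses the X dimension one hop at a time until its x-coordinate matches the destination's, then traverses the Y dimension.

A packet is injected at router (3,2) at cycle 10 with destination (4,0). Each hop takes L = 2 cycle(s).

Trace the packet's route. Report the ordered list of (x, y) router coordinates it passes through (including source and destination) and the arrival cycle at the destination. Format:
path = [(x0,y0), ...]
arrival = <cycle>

path = [(3,2), (4,2), (4,1), (4,0)]
arrival = 16

t=10: at (3,2)
t=12: at (4,2) after E
t=14: at (4,1) after S
t=16: at (4,0) after S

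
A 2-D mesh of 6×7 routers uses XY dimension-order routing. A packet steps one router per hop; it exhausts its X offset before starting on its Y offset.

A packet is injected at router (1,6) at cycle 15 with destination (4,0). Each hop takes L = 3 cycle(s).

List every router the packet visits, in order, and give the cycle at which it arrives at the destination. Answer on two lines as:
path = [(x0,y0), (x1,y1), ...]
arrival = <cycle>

#0 — 1,6 | c15
#1 — 2,6 | c18 | E
#2 — 3,6 | c21 | E
#3 — 4,6 | c24 | E
#4 — 4,5 | c27 | S
#5 — 4,4 | c30 | S
#6 — 4,3 | c33 | S
#7 — 4,2 | c36 | S
#8 — 4,1 | c39 | S
#9 — 4,0 | c42 | S

path = [(1,6), (2,6), (3,6), (4,6), (4,5), (4,4), (4,3), (4,2), (4,1), (4,0)]
arrival = 42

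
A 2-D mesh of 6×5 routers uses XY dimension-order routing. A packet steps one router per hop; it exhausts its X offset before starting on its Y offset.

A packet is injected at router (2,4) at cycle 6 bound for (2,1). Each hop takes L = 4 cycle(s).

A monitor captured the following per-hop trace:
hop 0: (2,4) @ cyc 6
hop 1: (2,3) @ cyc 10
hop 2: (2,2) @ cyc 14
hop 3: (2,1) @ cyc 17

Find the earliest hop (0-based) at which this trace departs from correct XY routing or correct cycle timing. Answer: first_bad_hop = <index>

first_bad_hop = 3

[1] (+0,-1) / 4c ⇒ ok
[2] (+0,-1) / 4c ⇒ ok
[3] (+0,-1) / 3c ⇒ BAD: Δcyc=3≠L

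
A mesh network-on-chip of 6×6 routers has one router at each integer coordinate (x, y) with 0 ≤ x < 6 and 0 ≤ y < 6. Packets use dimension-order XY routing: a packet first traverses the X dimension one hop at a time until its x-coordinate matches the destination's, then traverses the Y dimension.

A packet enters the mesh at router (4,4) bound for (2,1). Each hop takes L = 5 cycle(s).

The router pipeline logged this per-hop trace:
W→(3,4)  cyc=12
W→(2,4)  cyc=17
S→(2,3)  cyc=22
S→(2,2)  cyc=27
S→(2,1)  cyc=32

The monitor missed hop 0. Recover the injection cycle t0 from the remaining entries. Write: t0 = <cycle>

t0 = 7

The first recorded entry is hop 1 at cycle 12.
t0 = cyc[1] − L = 12 − 5 = 7.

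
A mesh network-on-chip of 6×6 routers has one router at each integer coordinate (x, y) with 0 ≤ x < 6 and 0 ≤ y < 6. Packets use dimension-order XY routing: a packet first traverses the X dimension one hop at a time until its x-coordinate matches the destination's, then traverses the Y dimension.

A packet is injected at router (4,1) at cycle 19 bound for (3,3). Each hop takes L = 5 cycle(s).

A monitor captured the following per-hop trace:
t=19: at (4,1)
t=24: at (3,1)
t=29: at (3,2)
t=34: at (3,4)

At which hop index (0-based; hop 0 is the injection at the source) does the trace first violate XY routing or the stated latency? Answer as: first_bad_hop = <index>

first_bad_hop = 3

hop 1: step (-1,+0), +5 cyc — ok
hop 2: step (+0,+1), +5 cyc — ok
hop 3: step (+0,+2), +5 cyc — BAD: non-unit step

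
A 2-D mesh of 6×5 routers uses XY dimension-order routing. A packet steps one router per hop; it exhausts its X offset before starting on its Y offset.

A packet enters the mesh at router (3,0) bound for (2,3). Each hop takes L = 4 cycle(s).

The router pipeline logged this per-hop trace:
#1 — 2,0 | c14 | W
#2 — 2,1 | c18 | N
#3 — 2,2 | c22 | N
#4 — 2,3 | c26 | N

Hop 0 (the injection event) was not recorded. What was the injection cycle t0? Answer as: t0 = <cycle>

Hop 1 reached at cycle 14; hop k is at t0 + k·L.
Therefore t0 = 14 − L = 10.

t0 = 10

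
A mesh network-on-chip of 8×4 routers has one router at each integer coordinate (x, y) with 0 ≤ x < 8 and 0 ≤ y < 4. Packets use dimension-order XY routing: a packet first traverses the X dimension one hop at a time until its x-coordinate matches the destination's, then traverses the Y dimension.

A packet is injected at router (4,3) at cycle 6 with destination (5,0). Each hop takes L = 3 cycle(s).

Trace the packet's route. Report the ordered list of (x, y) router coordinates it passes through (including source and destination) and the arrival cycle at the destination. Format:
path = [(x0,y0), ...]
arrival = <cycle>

#0 — 4,3 | c6
#1 — 5,3 | c9 | E
#2 — 5,2 | c12 | S
#3 — 5,1 | c15 | S
#4 — 5,0 | c18 | S

path = [(4,3), (5,3), (5,2), (5,1), (5,0)]
arrival = 18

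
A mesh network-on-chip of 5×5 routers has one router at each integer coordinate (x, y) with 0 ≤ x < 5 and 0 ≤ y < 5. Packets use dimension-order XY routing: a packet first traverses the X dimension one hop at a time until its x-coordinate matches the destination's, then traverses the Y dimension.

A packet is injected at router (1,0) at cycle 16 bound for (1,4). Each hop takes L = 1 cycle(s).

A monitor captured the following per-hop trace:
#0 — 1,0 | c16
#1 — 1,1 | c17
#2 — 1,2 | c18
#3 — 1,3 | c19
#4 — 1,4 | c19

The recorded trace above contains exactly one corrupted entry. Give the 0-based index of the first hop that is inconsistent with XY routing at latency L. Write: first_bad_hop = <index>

first_bad_hop = 4

  1: Δx=+0 Δy=+1 Δt=1 [ok]
  2: Δx=+0 Δy=+1 Δt=1 [ok]
  3: Δx=+0 Δy=+1 Δt=1 [ok]
  4: Δx=+0 Δy=+1 Δt=0 [BAD: Δcyc=0≠L]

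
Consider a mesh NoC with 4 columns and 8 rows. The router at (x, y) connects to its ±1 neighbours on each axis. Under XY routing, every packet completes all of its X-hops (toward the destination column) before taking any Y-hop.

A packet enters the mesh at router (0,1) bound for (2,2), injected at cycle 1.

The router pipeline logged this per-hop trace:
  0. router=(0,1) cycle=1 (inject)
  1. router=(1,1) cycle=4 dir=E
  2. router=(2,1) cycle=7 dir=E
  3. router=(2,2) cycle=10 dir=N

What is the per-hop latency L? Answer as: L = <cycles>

L = 3

From hop 0 (1) to hop 1 (4): +3 cycles.
One hop costs L cycles, so L = 3.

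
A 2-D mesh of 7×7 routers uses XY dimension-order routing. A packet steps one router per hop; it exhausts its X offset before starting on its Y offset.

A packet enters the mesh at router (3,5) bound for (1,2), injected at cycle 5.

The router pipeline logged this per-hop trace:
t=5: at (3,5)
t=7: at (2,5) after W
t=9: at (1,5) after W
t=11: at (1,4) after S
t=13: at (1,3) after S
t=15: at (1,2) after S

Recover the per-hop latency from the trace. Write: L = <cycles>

Between hops 0 and 1 the cycle counter advances 7 − 5 = 2.
One hop costs L cycles, so L = 2.

L = 2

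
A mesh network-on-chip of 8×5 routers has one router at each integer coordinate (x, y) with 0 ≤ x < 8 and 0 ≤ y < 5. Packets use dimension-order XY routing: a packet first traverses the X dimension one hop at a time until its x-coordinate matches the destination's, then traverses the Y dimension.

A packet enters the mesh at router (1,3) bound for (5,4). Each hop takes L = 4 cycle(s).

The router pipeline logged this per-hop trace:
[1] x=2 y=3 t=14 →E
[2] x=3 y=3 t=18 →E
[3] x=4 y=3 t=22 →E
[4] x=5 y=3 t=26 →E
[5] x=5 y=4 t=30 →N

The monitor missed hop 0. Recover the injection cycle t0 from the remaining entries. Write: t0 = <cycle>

t0 = 10

cyc[1] = 14 and cyc[k] = t0 + k·L for every k.
Subtract one hop: t0 = 14 − 4 = 10.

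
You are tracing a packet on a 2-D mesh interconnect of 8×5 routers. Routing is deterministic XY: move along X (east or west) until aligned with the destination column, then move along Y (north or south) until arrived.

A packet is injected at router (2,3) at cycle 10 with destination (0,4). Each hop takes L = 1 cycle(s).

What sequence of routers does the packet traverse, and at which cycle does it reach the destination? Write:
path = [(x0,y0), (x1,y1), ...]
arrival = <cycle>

path = [(2,3), (1,3), (0,3), (0,4)]
arrival = 13

t=10: at (2,3)
t=11: at (1,3) after W
t=12: at (0,3) after W
t=13: at (0,4) after N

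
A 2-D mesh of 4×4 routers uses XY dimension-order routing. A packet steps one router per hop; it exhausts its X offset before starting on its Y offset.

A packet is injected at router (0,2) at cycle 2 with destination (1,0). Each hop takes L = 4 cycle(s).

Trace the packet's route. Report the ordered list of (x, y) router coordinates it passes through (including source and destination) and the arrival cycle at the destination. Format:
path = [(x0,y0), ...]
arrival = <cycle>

[0] x=0 y=2 t=2
[1] x=1 y=2 t=6 →E
[2] x=1 y=1 t=10 →S
[3] x=1 y=0 t=14 →S

path = [(0,2), (1,2), (1,1), (1,0)]
arrival = 14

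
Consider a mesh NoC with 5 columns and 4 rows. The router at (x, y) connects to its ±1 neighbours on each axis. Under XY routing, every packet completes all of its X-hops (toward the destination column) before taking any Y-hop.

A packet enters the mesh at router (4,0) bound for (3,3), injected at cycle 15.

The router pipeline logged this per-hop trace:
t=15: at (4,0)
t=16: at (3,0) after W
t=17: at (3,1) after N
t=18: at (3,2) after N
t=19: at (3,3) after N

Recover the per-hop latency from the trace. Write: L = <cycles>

Δcyc across hop 0→1: 16 − 15 = 1.
Per-hop latency L = Δcyc = 1.

L = 1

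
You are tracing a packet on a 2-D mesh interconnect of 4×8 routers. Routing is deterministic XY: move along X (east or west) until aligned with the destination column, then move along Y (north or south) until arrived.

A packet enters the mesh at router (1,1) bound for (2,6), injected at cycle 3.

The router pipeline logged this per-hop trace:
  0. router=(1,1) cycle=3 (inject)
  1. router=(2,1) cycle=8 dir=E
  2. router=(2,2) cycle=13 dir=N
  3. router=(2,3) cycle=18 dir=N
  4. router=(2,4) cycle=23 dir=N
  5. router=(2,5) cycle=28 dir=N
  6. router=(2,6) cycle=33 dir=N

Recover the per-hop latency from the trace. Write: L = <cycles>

cyc[1] − cyc[0] = 8 − 3 = 5.
Each hop adds L, hence L = 5.

L = 5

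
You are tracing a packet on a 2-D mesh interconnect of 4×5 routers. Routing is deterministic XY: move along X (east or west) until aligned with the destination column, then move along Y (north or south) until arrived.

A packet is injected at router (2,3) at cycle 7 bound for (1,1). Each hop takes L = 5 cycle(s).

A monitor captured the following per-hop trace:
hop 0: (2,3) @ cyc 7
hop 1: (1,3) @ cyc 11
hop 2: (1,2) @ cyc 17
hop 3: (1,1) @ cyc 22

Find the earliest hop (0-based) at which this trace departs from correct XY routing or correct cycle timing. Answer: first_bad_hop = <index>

hop 1: step (-1,+0), +4 cyc — BAD: Δcyc=4≠L

first_bad_hop = 1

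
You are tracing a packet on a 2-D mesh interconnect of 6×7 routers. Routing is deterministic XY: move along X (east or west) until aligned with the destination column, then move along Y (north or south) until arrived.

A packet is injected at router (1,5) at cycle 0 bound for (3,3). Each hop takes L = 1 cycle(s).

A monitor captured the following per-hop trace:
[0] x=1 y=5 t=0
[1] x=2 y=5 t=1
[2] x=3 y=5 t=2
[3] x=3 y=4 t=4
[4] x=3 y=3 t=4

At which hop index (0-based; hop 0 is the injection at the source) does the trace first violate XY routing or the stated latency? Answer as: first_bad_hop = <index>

[1] (+1,+0) / 1c ⇒ ok
[2] (+1,+0) / 1c ⇒ ok
[3] (+0,-1) / 2c ⇒ BAD: Δcyc=2≠L

first_bad_hop = 3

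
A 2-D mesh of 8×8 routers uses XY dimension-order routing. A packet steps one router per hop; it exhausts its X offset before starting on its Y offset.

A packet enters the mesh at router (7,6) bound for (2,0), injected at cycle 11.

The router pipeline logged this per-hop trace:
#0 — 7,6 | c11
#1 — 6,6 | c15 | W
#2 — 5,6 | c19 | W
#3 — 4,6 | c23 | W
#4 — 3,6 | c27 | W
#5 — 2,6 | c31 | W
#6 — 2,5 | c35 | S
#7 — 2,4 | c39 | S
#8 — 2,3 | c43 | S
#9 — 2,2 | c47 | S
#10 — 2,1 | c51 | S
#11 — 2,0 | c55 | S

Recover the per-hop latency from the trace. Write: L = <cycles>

L = 4

Between hops 0 and 1 the cycle counter advances 15 − 11 = 4.
Per-hop latency L = Δcyc = 4.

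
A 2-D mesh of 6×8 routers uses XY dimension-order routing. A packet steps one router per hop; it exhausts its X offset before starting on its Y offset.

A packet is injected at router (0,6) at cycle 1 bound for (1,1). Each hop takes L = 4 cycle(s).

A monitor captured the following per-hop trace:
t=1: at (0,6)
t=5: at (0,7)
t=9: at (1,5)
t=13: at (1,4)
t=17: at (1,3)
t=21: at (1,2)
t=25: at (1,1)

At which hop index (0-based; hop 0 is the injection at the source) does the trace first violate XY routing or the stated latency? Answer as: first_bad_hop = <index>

hop 1: step (+0,+1), +4 cyc — BAD: Y-move but x=0≠1

first_bad_hop = 1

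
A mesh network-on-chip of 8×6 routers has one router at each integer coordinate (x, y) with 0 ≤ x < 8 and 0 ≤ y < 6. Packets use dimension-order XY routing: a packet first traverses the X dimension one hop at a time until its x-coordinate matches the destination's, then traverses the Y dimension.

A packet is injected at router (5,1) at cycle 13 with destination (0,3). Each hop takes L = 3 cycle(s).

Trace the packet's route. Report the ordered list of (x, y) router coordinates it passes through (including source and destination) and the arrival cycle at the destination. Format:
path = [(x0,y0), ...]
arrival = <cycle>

src (5,1)  cyc=13
W→(4,1)  cyc=16
W→(3,1)  cyc=19
W→(2,1)  cyc=22
W→(1,1)  cyc=25
W→(0,1)  cyc=28
N→(0,2)  cyc=31
N→(0,3)  cyc=34

path = [(5,1), (4,1), (3,1), (2,1), (1,1), (0,1), (0,2), (0,3)]
arrival = 34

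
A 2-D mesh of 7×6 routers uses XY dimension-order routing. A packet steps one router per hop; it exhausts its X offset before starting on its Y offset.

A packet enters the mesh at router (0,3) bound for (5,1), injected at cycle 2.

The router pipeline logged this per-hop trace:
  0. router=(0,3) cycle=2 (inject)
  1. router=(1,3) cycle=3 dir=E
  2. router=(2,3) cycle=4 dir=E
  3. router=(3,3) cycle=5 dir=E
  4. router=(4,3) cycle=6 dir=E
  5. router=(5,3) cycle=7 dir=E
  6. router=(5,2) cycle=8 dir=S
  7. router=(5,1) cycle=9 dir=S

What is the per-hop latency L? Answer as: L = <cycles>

L = 1

cyc[1] − cyc[0] = 3 − 2 = 1.
Per-hop latency L = Δcyc = 1.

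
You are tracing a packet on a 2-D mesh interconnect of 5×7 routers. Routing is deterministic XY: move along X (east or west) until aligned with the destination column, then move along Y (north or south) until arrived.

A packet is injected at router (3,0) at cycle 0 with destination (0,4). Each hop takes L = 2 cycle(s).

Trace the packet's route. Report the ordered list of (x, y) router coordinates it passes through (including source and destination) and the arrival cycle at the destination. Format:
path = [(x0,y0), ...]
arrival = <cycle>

path = [(3,0), (2,0), (1,0), (0,0), (0,1), (0,2), (0,3), (0,4)]
arrival = 14

  0. router=(3,0) cycle=0 (inject)
  1. router=(2,0) cycle=2 dir=W
  2. router=(1,0) cycle=4 dir=W
  3. router=(0,0) cycle=6 dir=W
  4. router=(0,1) cycle=8 dir=N
  5. router=(0,2) cycle=10 dir=N
  6. router=(0,3) cycle=12 dir=N
  7. router=(0,4) cycle=14 dir=N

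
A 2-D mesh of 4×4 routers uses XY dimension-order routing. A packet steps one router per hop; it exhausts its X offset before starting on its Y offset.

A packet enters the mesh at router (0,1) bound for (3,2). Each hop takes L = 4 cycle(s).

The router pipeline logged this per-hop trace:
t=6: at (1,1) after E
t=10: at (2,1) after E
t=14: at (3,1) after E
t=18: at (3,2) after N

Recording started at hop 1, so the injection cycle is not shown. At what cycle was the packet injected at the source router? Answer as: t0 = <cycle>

t0 = 2

Hop 1 reached at cycle 6; hop k is at t0 + k·L.
Therefore t0 = 6 − L = 2.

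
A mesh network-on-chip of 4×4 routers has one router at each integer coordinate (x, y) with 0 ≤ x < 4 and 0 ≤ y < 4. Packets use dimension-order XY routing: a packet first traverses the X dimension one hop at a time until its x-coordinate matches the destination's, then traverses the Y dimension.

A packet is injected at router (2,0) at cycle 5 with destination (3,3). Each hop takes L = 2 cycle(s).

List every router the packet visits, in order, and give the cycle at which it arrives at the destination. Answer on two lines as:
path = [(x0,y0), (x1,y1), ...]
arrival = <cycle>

path = [(2,0), (3,0), (3,1), (3,2), (3,3)]
arrival = 13

src (2,0)  cyc=5
E→(3,0)  cyc=7
N→(3,1)  cyc=9
N→(3,2)  cyc=11
N→(3,3)  cyc=13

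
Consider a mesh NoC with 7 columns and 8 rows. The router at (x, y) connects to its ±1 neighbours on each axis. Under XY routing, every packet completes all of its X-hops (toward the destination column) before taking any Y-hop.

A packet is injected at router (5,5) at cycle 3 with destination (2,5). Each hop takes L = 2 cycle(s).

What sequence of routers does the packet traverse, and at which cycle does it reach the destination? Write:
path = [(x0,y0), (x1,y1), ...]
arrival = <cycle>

path = [(5,5), (4,5), (3,5), (2,5)]
arrival = 9

#0 — 5,5 | c3
#1 — 4,5 | c5 | W
#2 — 3,5 | c7 | W
#3 — 2,5 | c9 | W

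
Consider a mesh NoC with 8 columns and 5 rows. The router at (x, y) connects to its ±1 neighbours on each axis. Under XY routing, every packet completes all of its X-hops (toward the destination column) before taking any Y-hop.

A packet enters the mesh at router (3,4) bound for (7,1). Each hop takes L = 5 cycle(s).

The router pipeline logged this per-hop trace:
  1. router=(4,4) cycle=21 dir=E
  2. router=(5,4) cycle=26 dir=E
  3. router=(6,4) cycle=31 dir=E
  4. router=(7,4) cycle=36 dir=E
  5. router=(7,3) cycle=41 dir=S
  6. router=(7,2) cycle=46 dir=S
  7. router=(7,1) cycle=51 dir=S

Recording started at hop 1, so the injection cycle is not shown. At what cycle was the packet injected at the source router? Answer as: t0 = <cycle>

cyc[1] = 21 and cyc[k] = t0 + k·L for every k.
t0 = cyc[1] − L = 21 − 5 = 16.

t0 = 16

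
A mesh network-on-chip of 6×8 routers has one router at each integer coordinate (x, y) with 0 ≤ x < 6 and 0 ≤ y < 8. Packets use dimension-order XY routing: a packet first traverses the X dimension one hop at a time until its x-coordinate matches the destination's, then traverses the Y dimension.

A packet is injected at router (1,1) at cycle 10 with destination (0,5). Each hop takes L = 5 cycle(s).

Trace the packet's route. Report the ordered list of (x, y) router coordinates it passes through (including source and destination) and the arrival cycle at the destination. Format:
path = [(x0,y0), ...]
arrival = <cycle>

path = [(1,1), (0,1), (0,2), (0,3), (0,4), (0,5)]
arrival = 35

src (1,1)  cyc=10
W→(0,1)  cyc=15
N→(0,2)  cyc=20
N→(0,3)  cyc=25
N→(0,4)  cyc=30
N→(0,5)  cyc=35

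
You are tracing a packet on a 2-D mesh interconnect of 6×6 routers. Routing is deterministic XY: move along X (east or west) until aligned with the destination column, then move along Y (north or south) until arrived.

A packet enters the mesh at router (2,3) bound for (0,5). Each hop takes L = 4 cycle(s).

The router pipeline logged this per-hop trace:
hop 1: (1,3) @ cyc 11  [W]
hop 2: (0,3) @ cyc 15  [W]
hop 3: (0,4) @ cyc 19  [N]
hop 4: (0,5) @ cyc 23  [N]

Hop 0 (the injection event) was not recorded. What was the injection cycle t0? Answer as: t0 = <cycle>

t0 = 7

cyc[1] = 11 and cyc[k] = t0 + k·L for every k.
t0 = cyc[1] − L = 11 − 4 = 7.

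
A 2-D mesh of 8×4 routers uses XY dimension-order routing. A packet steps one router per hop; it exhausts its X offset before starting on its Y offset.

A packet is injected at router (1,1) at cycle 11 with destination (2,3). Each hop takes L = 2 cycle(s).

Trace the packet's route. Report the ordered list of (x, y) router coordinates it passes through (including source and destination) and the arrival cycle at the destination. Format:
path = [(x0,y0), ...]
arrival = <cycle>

path = [(1,1), (2,1), (2,2), (2,3)]
arrival = 17

#0 — 1,1 | c11
#1 — 2,1 | c13 | E
#2 — 2,2 | c15 | N
#3 — 2,3 | c17 | N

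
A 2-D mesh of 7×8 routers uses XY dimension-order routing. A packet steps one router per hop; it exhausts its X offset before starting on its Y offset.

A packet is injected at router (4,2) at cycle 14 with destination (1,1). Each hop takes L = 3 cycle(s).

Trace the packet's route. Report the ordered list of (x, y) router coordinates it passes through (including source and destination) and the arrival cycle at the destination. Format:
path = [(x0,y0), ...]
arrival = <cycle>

[0] x=4 y=2 t=14
[1] x=3 y=2 t=17 →W
[2] x=2 y=2 t=20 →W
[3] x=1 y=2 t=23 →W
[4] x=1 y=1 t=26 →S

path = [(4,2), (3,2), (2,2), (1,2), (1,1)]
arrival = 26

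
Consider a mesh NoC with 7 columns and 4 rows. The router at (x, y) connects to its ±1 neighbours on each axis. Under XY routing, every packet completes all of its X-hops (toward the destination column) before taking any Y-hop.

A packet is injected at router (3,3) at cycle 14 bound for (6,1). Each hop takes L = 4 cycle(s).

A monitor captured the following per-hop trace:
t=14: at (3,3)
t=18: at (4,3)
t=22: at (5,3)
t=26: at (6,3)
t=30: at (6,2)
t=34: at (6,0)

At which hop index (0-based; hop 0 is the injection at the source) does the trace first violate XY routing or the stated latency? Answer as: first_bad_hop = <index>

check 1→ d=(1,0) cyc+4: ok
check 2→ d=(1,0) cyc+4: ok
check 3→ d=(1,0) cyc+4: ok
check 4→ d=(0,-1) cyc+4: ok
check 5→ d=(0,-2) cyc+4: BAD: non-unit step

first_bad_hop = 5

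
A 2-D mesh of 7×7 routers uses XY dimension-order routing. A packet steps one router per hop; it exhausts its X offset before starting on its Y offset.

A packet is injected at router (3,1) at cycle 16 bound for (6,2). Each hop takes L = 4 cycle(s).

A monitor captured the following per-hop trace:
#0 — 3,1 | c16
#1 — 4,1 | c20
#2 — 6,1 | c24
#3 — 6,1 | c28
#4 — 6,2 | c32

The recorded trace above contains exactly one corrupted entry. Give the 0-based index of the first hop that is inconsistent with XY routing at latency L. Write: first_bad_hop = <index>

[1] (+1,+0) / 4c ⇒ ok
[2] (+2,+0) / 4c ⇒ BAD: non-unit step

first_bad_hop = 2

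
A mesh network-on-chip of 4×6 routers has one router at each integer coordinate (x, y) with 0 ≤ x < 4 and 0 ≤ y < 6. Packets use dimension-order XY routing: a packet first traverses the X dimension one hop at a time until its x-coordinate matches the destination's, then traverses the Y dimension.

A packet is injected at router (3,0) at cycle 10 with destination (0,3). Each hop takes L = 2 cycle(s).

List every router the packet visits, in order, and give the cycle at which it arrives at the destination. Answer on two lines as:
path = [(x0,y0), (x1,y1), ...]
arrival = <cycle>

#0 — 3,0 | c10
#1 — 2,0 | c12 | W
#2 — 1,0 | c14 | W
#3 — 0,0 | c16 | W
#4 — 0,1 | c18 | N
#5 — 0,2 | c20 | N
#6 — 0,3 | c22 | N

path = [(3,0), (2,0), (1,0), (0,0), (0,1), (0,2), (0,3)]
arrival = 22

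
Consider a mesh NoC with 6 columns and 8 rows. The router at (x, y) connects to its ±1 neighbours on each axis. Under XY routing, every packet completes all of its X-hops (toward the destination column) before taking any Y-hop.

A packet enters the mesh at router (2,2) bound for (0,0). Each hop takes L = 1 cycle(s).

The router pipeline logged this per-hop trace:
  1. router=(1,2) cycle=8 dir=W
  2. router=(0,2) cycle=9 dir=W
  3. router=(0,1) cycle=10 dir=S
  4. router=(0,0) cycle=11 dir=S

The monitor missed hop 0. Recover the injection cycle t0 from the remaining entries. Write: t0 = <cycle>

The first recorded entry is hop 1 at cycle 8.
So t0 = 8 − 1·1 = 7.

t0 = 7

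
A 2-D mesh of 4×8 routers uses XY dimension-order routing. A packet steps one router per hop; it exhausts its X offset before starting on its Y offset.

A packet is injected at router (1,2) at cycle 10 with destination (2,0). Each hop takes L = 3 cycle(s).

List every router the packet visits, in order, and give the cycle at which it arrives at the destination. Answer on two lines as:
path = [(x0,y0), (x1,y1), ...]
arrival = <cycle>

#0 — 1,2 | c10
#1 — 2,2 | c13 | E
#2 — 2,1 | c16 | S
#3 — 2,0 | c19 | S

path = [(1,2), (2,2), (2,1), (2,0)]
arrival = 19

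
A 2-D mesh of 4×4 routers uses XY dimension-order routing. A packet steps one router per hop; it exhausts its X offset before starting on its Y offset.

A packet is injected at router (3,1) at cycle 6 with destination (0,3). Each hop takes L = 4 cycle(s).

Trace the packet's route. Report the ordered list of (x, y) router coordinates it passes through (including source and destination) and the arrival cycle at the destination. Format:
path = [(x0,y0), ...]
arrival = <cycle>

#0 — 3,1 | c6
#1 — 2,1 | c10 | W
#2 — 1,1 | c14 | W
#3 — 0,1 | c18 | W
#4 — 0,2 | c22 | N
#5 — 0,3 | c26 | N

path = [(3,1), (2,1), (1,1), (0,1), (0,2), (0,3)]
arrival = 26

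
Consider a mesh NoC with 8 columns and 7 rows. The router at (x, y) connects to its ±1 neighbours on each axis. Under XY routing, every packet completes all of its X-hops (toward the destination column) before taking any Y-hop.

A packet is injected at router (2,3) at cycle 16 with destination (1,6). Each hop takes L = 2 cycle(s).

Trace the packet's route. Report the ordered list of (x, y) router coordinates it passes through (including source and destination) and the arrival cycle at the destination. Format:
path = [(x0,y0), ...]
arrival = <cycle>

path = [(2,3), (1,3), (1,4), (1,5), (1,6)]
arrival = 24

t=16: at (2,3)
t=18: at (1,3) after W
t=20: at (1,4) after N
t=22: at (1,5) after N
t=24: at (1,6) after N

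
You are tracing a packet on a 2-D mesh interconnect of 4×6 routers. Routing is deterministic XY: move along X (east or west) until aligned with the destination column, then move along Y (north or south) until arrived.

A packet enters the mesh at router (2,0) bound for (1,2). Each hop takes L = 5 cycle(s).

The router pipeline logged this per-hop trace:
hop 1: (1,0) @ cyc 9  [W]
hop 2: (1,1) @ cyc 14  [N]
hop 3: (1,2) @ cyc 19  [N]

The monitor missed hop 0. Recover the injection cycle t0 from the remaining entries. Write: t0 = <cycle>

t0 = 4

cyc[1] = 9 and cyc[k] = t0 + k·L for every k.
Therefore t0 = 9 − L = 4.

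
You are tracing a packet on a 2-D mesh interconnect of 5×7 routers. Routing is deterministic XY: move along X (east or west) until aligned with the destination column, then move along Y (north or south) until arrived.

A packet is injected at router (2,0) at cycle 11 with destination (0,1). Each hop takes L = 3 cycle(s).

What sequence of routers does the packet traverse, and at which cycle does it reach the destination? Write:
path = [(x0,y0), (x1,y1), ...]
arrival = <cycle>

path = [(2,0), (1,0), (0,0), (0,1)]
arrival = 20

t=11: at (2,0)
t=14: at (1,0) after W
t=17: at (0,0) after W
t=20: at (0,1) after N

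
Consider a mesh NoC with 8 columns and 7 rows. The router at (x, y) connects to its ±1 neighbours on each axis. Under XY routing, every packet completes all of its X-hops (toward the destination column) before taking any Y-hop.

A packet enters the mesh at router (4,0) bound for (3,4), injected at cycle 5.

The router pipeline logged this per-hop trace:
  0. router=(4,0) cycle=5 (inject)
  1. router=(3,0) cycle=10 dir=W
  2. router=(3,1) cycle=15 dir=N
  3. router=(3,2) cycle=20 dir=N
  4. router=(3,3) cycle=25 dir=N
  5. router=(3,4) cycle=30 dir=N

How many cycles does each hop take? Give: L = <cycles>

L = 5

From hop 0 (5) to hop 1 (10): +5 cycles.
Each hop adds L, hence L = 5.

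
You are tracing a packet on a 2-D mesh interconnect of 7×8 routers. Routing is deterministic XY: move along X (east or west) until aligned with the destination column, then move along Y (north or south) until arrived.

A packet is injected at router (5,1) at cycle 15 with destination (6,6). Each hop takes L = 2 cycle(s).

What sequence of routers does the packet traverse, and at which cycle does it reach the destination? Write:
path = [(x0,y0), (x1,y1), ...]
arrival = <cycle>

src (5,1)  cyc=15
E→(6,1)  cyc=17
N→(6,2)  cyc=19
N→(6,3)  cyc=21
N→(6,4)  cyc=23
N→(6,5)  cyc=25
N→(6,6)  cyc=27

path = [(5,1), (6,1), (6,2), (6,3), (6,4), (6,5), (6,6)]
arrival = 27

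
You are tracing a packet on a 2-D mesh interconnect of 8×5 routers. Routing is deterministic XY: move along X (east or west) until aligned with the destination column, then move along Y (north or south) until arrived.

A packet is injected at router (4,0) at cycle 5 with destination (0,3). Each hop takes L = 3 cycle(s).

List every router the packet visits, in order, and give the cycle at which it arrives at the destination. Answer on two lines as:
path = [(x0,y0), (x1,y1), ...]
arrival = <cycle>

[0] x=4 y=0 t=5
[1] x=3 y=0 t=8 →W
[2] x=2 y=0 t=11 →W
[3] x=1 y=0 t=14 →W
[4] x=0 y=0 t=17 →W
[5] x=0 y=1 t=20 →N
[6] x=0 y=2 t=23 →N
[7] x=0 y=3 t=26 →N

path = [(4,0), (3,0), (2,0), (1,0), (0,0), (0,1), (0,2), (0,3)]
arrival = 26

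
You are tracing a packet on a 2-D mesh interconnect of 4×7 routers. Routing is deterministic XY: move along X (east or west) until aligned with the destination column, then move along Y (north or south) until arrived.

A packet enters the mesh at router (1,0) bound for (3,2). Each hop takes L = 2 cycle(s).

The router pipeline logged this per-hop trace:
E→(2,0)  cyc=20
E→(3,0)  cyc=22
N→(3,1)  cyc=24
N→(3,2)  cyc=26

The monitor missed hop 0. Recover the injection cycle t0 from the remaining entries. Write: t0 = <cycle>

At hop 1 the cycle is 20; in general cyc_k = t0 + kL.
Subtract one hop: t0 = 20 − 2 = 18.

t0 = 18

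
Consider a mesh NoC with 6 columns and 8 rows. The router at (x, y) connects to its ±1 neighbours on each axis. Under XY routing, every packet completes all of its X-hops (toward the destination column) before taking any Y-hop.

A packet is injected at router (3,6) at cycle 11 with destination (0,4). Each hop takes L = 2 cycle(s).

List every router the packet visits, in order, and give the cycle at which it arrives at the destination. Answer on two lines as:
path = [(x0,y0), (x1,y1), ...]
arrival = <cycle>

#0 — 3,6 | c11
#1 — 2,6 | c13 | W
#2 — 1,6 | c15 | W
#3 — 0,6 | c17 | W
#4 — 0,5 | c19 | S
#5 — 0,4 | c21 | S

path = [(3,6), (2,6), (1,6), (0,6), (0,5), (0,4)]
arrival = 21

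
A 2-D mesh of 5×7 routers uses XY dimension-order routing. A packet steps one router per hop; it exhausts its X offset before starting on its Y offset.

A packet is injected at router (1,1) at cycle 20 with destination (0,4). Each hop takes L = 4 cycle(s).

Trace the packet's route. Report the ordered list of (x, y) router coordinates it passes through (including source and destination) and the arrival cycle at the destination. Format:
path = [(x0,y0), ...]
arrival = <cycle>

path = [(1,1), (0,1), (0,2), (0,3), (0,4)]
arrival = 36

[0] x=1 y=1 t=20
[1] x=0 y=1 t=24 →W
[2] x=0 y=2 t=28 →N
[3] x=0 y=3 t=32 →N
[4] x=0 y=4 t=36 →N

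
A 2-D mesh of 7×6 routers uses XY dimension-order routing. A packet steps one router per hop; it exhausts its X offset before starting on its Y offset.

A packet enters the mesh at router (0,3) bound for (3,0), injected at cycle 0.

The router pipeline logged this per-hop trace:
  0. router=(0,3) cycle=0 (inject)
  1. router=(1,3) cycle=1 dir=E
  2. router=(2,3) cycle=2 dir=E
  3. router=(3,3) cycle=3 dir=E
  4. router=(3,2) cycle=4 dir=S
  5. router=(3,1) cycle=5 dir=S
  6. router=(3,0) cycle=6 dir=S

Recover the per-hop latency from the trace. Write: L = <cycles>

Between hops 0 and 1 the cycle counter advances 1 − 0 = 1.
Per-hop latency L = Δcyc = 1.

L = 1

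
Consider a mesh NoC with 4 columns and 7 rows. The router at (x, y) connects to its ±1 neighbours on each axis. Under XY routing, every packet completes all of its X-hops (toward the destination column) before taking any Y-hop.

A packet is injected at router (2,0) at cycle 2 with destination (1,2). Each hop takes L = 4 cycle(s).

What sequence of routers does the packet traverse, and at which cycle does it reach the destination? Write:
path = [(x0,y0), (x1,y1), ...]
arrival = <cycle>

path = [(2,0), (1,0), (1,1), (1,2)]
arrival = 14

src (2,0)  cyc=2
W→(1,0)  cyc=6
N→(1,1)  cyc=10
N→(1,2)  cyc=14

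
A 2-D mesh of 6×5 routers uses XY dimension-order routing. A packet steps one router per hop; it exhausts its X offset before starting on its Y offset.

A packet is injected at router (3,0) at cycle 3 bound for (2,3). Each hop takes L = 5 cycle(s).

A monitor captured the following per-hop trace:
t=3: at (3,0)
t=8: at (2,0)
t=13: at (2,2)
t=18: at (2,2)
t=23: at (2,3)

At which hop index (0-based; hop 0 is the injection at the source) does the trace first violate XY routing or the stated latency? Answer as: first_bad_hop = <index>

first_bad_hop = 2

hop 1: step (-1,+0), +5 cyc — ok
hop 2: step (+0,+2), +5 cyc — BAD: non-unit step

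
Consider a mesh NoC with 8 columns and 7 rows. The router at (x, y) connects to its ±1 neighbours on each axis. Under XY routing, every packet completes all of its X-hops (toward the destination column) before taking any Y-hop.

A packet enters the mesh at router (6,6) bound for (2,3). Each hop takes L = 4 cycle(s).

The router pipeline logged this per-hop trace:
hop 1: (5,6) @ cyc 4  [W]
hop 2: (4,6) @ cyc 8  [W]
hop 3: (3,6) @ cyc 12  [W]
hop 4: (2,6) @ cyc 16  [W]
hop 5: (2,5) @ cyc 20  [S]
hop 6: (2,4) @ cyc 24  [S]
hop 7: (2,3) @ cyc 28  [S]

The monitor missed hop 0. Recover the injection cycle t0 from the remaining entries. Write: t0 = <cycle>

The first recorded entry is hop 1 at cycle 4.
Subtract one hop: t0 = 4 − 4 = 0.

t0 = 0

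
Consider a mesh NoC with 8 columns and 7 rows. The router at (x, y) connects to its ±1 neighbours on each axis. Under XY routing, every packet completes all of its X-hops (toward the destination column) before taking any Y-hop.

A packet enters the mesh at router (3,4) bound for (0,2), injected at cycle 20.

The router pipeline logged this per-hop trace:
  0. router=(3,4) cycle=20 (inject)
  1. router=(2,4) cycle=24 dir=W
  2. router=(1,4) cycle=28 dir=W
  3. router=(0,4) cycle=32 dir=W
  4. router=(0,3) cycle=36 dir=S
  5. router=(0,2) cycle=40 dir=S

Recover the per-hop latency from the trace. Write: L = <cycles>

L = 4

cyc[1] − cyc[0] = 24 − 20 = 4.
Each hop adds L, hence L = 4.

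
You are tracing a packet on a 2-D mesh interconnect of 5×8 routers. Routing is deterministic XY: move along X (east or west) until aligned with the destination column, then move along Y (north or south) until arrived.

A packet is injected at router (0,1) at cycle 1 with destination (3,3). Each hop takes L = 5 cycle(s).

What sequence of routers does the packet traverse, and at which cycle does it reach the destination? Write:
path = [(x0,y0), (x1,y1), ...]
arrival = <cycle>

path = [(0,1), (1,1), (2,1), (3,1), (3,2), (3,3)]
arrival = 26

#0 — 0,1 | c1
#1 — 1,1 | c6 | E
#2 — 2,1 | c11 | E
#3 — 3,1 | c16 | E
#4 — 3,2 | c21 | N
#5 — 3,3 | c26 | N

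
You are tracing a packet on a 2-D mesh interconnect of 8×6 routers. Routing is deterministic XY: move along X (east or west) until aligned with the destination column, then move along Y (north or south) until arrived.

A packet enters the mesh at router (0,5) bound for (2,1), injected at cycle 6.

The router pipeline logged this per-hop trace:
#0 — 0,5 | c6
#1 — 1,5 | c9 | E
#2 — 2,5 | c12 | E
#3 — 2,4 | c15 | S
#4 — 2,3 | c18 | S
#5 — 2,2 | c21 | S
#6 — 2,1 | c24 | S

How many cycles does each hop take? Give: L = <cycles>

L = 3

cyc[1] − cyc[0] = 9 − 6 = 3.
One hop costs L cycles, so L = 3.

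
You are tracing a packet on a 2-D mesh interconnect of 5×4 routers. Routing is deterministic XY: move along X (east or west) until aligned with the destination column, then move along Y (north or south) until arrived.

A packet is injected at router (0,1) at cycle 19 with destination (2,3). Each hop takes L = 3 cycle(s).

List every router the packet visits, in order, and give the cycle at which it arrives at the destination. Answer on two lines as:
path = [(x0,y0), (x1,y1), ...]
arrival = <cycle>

path = [(0,1), (1,1), (2,1), (2,2), (2,3)]
arrival = 31

t=19: at (0,1)
t=22: at (1,1) after E
t=25: at (2,1) after E
t=28: at (2,2) after N
t=31: at (2,3) after N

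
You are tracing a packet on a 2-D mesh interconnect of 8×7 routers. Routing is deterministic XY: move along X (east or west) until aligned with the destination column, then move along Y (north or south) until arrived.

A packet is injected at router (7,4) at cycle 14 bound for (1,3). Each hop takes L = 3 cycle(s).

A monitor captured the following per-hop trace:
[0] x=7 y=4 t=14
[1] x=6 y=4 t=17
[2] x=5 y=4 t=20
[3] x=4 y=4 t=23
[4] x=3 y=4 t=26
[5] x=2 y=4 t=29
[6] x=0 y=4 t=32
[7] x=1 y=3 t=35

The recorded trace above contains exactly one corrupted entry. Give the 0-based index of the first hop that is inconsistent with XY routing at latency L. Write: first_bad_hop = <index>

hop 1: step (-1,+0), +3 cyc — ok
hop 2: step (-1,+0), +3 cyc — ok
hop 3: step (-1,+0), +3 cyc — ok
hop 4: step (-1,+0), +3 cyc — ok
hop 5: step (-1,+0), +3 cyc — ok
hop 6: step (-2,+0), +3 cyc — BAD: non-unit step

first_bad_hop = 6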